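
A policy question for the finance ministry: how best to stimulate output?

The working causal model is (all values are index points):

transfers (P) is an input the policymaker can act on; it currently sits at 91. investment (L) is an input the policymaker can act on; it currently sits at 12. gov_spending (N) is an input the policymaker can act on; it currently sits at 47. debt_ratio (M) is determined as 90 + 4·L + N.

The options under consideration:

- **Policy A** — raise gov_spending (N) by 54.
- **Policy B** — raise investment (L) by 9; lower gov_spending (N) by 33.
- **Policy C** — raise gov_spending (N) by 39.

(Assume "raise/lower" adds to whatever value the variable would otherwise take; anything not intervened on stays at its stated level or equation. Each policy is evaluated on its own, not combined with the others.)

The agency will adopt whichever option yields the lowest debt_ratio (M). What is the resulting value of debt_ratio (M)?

Policy A (N + 54):
  L = 12
  N = 47 + 54 = 101
  M = 90 + 4·12 + 101 = 239
Policy B (L + 9, N − 33):
  L = 12 + 9 = 21
  N = 47 − 33 = 14
  M = 90 + 4·21 + 14 = 188
Policy C (N + 39):
  L = 12
  N = 47 + 39 = 86
  M = 90 + 4·12 + 86 = 224
Comparing — Policy A: M=239, Policy B: M=188, Policy C: M=224. Lowest is 188 (Policy B).

188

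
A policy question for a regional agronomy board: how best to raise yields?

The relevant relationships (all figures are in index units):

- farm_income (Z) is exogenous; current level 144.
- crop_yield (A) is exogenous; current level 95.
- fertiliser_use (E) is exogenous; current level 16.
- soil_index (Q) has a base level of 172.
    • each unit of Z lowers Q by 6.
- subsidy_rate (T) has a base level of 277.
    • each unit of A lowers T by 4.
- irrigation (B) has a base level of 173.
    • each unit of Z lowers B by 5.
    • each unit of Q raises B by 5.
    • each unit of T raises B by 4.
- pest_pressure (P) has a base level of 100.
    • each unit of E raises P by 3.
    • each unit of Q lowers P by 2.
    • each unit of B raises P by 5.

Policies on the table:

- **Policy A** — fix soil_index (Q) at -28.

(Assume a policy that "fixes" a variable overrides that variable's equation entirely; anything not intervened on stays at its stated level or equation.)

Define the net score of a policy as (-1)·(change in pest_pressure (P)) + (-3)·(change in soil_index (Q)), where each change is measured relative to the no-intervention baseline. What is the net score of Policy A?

Baseline:
  Z = 144
  A = 95
  E = 16
  Q = 172 − 6·144 = -692
  T = 277 − 4·95 = -103
  B = 173 − 5·144 + 5·(-692) + 4·(-103) = -4419
  P = 100 + 3·16 − 2·(-692) + 5·(-4419) = -20563
Policy A (Q := -28):
  Z = 144
  A = 95
  E = 16
  Q = -28
  T = 277 − 4·95 = -103
  B = 173 − 5·144 + 5·(-28) + 4·(-103) = -1099
  P = 100 + 3·16 − 2·(-28) + 5·(-1099) = -5291
ΔP = -5291 − (-20563) = 15272; ΔQ = -28 − (-692) = 664
Score = (-1)·15272 + (-3)·664 = -17264

-17264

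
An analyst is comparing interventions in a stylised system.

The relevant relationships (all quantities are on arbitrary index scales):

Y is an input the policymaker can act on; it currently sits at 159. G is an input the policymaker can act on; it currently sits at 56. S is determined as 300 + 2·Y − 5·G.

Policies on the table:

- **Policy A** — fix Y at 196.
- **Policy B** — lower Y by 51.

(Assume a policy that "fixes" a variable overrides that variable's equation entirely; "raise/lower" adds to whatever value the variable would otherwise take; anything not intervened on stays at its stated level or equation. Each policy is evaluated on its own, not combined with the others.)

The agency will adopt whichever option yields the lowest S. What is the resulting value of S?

236

Policy A (Y := 196):
  Y = 196
  G = 56
  S = 300 + 2·196 − 5·56 = 412
Policy B (Y − 51):
  Y = 159 − 51 = 108
  G = 56
  S = 300 + 2·108 − 5·56 = 236
Comparing — Policy A: S=412, Policy B: S=236. Lowest is 236 (Policy B).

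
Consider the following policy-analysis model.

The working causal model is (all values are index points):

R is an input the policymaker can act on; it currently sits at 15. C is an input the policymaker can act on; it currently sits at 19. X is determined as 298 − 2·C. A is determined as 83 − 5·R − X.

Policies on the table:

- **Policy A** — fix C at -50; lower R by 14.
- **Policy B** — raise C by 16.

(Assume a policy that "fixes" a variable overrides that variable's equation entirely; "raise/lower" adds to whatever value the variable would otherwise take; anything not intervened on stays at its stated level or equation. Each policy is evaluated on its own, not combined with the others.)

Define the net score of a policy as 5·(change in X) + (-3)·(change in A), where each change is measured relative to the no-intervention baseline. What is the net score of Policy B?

Baseline:
  R = 15
  C = 19
  X = 298 − 2·19 = 260
  A = 83 − 5·15 − 260 = -252
Policy B (C + 16):
  R = 15
  C = 19 + 16 = 35
  X = 298 − 2·35 = 228
  A = 83 − 5·15 − 228 = -220
ΔX = 228 − 260 = -32; ΔA = -220 − (-252) = 32
Score = 5·(-32) + (-3)·32 = -256

-256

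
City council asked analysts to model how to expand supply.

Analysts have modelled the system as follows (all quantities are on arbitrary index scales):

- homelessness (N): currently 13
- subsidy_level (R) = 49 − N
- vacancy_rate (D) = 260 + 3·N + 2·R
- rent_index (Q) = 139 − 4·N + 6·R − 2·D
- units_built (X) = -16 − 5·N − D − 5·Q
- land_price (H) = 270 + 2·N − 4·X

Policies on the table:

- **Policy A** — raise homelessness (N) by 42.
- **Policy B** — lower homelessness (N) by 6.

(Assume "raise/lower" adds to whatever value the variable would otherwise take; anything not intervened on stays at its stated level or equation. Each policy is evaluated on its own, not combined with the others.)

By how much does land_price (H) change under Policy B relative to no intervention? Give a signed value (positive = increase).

1284

Baseline:
  N = 13
  R = 49 − 13 = 36
  D = 260 + 3·13 + 2·36 = 371
  Q = 139 − 4·13 + 6·36 − 2·371 = -439
  X = -16 − 5·13 − 371 − 5·(-439) = 1743
  H = 270 + 2·13 − 4·1743 = -6676
Policy B (N − 6):
  N = 13 − 6 = 7
  R = 49 − 7 = 42
  D = 260 + 3·7 + 2·42 = 365
  Q = 139 − 4·7 + 6·42 − 2·365 = -367
  X = -16 − 5·7 − 365 − 5·(-367) = 1419
  H = 270 + 2·7 − 4·1419 = -5392
Change in H: -5392 − (-6676) = 1284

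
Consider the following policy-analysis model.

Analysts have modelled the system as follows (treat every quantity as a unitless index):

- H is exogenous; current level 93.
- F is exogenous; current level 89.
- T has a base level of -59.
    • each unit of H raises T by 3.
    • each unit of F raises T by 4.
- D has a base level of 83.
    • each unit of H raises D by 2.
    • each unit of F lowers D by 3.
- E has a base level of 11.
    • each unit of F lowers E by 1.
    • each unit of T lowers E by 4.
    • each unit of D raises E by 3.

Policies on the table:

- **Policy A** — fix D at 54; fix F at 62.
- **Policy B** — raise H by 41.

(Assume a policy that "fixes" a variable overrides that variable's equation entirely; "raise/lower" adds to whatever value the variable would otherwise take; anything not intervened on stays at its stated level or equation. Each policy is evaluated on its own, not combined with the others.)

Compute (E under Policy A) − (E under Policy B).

861

Policy A (D := 54, F := 62):
  H = 93
  F = 62
  T = -59 + 3·93 + 4·62 = 468
  D = 54
  E = 11 − 62 − 4·468 + 3·54 = -1761
Policy B (H + 41):
  H = 93 + 41 = 134
  F = 89
  T = -59 + 3·134 + 4·89 = 699
  D = 83 + 2·134 − 3·89 = 84
  E = 11 − 89 − 4·699 + 3·84 = -2622
E: -1761 − (-2622) = 861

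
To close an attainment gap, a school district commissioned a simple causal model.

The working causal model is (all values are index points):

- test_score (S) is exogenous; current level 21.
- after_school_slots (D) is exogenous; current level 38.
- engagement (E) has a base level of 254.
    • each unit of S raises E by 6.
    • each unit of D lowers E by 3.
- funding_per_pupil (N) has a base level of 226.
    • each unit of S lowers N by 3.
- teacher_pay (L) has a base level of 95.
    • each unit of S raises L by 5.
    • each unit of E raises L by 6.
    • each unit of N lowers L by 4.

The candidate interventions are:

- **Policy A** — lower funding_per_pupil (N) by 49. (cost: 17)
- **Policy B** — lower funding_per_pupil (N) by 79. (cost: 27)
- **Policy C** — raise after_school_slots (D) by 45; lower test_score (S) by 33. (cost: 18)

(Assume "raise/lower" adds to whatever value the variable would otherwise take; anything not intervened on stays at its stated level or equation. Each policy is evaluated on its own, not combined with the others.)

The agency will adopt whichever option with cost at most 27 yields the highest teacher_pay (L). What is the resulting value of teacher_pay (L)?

1460

Policy A (N − 49):
  S = 21
  D = 38
  E = 254 + 6·21 − 3·38 = 266
  N = 226 − 3·21 (−49 from intervention) = 114
  L = 95 + 5·21 + 6·266 − 4·114 = 1340
Policy B (N − 79):
  S = 21
  D = 38
  E = 254 + 6·21 − 3·38 = 266
  N = 226 − 3·21 (−79 from intervention) = 84
  L = 95 + 5·21 + 6·266 − 4·84 = 1460
Policy C (D + 45, S − 33):
  S = 21 − 33 = -12
  D = 38 + 45 = 83
  E = 254 + 6·(-12) − 3·83 = -67
  N = 226 − 3·(-12) = 262
  L = 95 + 5·(-12) + 6·(-67) − 4·262 = -1415
Comparing — Policy A: L=1340, Policy B: L=1460, Policy C: L=-1415. Highest is 1460 (Policy B).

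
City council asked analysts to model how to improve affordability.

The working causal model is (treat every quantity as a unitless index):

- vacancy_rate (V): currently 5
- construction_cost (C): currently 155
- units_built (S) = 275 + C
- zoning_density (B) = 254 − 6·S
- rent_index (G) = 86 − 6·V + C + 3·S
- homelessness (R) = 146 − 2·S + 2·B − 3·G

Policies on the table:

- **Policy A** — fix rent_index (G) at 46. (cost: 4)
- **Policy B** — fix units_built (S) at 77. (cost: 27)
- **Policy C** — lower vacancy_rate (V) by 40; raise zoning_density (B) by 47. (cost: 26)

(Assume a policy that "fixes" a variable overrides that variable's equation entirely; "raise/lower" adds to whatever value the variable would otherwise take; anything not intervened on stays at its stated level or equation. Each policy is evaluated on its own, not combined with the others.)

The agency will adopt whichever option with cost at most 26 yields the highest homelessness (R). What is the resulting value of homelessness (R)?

Policy A (G := 46):
  V = 5
  C = 155
  S = 275 + 155 = 430
  B = 254 − 6·430 = -2326
  G = 46
  R = 146 − 2·430 + 2·(-2326) − 3·46 = -5504
Policy C (V − 40, B + 47):
  V = 5 − 40 = -35
  C = 155
  S = 275 + 155 = 430
  B = 254 − 6·430 (+47 from intervention) = -2279
  G = 86 − 6·(-35) + 155 + 3·430 = 1741
  R = 146 − 2·430 + 2·(-2279) − 3·1741 = -10495
Comparing — Policy A: R=-5504, Policy C: R=-10495. Highest is -5504 (Policy A).

-5504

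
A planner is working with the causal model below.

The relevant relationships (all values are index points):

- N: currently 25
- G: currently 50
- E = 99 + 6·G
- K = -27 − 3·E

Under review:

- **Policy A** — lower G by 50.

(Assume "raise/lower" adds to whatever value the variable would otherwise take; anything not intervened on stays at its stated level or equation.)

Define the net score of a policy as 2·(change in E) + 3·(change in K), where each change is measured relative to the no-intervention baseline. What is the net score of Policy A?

2100

Baseline:
  G = 50
  E = 99 + 6·50 = 399
  K = -27 − 3·399 = -1224
Policy A (G − 50):
  G = 50 − 50 = 0
  E = 99 + 6·0 = 99
  K = -27 − 3·99 = -324
ΔE = 99 − 399 = -300; ΔK = -324 − (-1224) = 900
Score = 2·(-300) + 3·900 = 2100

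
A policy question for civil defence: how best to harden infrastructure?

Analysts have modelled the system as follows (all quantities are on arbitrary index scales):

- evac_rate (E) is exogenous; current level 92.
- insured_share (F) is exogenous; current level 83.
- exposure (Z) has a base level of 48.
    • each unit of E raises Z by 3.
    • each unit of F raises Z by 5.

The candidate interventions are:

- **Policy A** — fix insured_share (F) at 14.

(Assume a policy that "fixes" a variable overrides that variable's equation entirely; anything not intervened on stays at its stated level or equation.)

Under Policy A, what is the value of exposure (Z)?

Policy A (F := 14):
  E = 92
  F = 14
  Z = 48 + 3·92 + 5·14 = 394

394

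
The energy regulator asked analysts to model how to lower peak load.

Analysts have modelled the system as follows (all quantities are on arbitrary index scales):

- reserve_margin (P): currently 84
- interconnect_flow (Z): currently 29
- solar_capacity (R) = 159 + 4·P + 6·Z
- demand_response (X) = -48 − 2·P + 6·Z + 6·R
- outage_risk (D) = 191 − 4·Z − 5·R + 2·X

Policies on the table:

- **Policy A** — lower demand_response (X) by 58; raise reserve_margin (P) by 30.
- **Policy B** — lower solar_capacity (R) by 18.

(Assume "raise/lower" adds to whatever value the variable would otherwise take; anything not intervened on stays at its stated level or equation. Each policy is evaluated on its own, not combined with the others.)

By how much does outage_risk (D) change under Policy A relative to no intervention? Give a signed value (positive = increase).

604

Baseline:
  P = 84
  Z = 29
  R = 159 + 4·84 + 6·29 = 669
  X = -48 − 2·84 + 6·29 + 6·669 = 3972
  D = 191 − 4·29 − 5·669 + 2·3972 = 4674
Policy A (X − 58, P + 30):
  P = 84 + 30 = 114
  Z = 29
  R = 159 + 4·114 + 6·29 = 789
  X = -48 − 2·114 + 6·29 + 6·789 (−58 from intervention) = 4574
  D = 191 − 4·29 − 5·789 + 2·4574 = 5278
Change in D: 5278 − 4674 = 604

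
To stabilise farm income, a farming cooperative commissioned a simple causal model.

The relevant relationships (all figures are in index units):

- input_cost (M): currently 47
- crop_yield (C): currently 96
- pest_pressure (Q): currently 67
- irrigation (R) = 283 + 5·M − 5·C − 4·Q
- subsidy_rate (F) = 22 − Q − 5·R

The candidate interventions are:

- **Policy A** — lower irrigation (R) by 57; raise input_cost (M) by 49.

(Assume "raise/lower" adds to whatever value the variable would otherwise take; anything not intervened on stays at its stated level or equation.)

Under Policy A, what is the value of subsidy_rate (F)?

165

Policy A (R − 57, M + 49):
  M = 47 + 49 = 96
  C = 96
  Q = 67
  R = 283 + 5·96 − 5·96 − 4·67 (−57 from intervention) = -42
  F = 22 − 67 − 5·(-42) = 165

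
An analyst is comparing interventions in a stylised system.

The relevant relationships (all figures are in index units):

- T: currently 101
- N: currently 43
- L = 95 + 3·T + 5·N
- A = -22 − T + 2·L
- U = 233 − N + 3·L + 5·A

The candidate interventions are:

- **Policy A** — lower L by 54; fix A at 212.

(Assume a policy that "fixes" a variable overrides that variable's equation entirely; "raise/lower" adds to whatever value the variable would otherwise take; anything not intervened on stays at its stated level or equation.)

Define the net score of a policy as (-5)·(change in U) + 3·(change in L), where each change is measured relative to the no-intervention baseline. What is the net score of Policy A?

Baseline:
  T = 101
  N = 43
  L = 95 + 3·101 + 5·43 = 613
  A = -22 − 101 + 2·613 = 1103
  U = 233 − 43 + 3·613 + 5·1103 = 7544
Policy A (L − 54, A := 212):
  T = 101
  N = 43
  L = 95 + 3·101 + 5·43 (−54 from intervention) = 559
  A = 212
  U = 233 − 43 + 3·559 + 5·212 = 2927
ΔU = 2927 − 7544 = -4617; ΔL = 559 − 613 = -54
Score = (-5)·(-4617) + 3·(-54) = 22923

22923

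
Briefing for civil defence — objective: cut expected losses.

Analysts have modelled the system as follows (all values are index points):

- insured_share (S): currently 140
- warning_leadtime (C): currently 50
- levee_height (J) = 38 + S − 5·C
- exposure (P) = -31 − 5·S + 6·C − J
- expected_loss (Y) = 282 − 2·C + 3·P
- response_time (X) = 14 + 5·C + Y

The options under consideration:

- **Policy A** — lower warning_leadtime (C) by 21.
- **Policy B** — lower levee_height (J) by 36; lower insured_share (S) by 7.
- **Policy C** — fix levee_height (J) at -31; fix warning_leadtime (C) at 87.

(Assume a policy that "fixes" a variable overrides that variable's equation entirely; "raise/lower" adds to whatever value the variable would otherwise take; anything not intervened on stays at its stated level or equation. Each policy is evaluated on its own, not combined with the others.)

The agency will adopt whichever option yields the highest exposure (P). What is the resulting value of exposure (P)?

-178

Policy A (C − 21):
  S = 140
  C = 50 − 21 = 29
  J = 38 + 140 − 5·29 = 33
  P = -31 − 5·140 + 6·29 − 33 = -590
Policy B (J − 36, S − 7):
  S = 140 − 7 = 133
  C = 50
  J = 38 + 133 − 5·50 (−36 from intervention) = -115
  P = -31 − 5·133 + 6·50 − (-115) = -281
Policy C (J := -31, C := 87):
  S = 140
  C = 87
  J = -31
  P = -31 − 5·140 + 6·87 − (-31) = -178
Comparing — Policy A: P=-590, Policy B: P=-281, Policy C: P=-178. Highest is -178 (Policy C).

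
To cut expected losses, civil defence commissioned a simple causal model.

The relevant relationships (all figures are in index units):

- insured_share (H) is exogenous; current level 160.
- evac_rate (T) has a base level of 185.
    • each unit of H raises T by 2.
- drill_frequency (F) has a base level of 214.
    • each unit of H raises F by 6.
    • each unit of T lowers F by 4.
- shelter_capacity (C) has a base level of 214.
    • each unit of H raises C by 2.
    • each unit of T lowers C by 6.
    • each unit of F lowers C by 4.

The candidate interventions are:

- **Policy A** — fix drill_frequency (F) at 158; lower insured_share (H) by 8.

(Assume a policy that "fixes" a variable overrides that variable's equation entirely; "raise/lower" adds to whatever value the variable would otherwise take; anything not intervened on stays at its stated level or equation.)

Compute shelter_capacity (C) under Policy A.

-3048

Policy A (F := 158, H − 8):
  H = 160 − 8 = 152
  T = 185 + 2·152 = 489
  F = 158
  C = 214 + 2·152 − 6·489 − 4·158 = -3048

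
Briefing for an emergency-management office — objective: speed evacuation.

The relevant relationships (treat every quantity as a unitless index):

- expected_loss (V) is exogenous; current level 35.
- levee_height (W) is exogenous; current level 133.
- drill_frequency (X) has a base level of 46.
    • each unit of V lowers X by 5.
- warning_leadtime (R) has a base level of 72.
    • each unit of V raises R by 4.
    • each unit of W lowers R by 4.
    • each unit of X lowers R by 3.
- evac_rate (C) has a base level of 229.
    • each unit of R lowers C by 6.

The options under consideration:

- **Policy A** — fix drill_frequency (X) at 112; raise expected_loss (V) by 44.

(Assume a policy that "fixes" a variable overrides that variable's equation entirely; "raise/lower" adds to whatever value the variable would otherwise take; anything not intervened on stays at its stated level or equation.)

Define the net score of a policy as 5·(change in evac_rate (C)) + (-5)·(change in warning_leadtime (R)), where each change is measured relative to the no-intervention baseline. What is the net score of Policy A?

Baseline:
  V = 35
  W = 133
  X = 46 − 5·35 = -129
  R = 72 + 4·35 − 4·133 − 3·(-129) = 67
  C = 229 − 6·67 = -173
Policy A (X := 112, V + 44):
  V = 35 + 44 = 79
  W = 133
  X = 112
  R = 72 + 4·79 − 4·133 − 3·112 = -480
  C = 229 − 6·(-480) = 3109
ΔC = 3109 − (-173) = 3282; ΔR = -480 − 67 = -547
Score = 5·3282 + (-5)·(-547) = 19145

19145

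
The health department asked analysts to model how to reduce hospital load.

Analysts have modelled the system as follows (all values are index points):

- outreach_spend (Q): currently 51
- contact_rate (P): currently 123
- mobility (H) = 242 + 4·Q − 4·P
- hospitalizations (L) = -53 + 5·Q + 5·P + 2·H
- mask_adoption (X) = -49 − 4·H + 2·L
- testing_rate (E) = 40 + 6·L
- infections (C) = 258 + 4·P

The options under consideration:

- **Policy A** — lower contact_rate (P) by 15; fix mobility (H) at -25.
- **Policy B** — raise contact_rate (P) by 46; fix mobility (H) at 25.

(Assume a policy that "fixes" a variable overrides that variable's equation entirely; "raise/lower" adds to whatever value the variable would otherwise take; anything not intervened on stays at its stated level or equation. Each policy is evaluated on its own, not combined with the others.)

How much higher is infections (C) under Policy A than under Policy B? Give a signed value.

Policy A (P − 15, H := -25):
  P = 123 − 15 = 108
  C = 258 + 4·108 = 690
Policy B (P + 46, H := 25):
  P = 123 + 46 = 169
  C = 258 + 4·169 = 934
C: 690 − 934 = -244

-244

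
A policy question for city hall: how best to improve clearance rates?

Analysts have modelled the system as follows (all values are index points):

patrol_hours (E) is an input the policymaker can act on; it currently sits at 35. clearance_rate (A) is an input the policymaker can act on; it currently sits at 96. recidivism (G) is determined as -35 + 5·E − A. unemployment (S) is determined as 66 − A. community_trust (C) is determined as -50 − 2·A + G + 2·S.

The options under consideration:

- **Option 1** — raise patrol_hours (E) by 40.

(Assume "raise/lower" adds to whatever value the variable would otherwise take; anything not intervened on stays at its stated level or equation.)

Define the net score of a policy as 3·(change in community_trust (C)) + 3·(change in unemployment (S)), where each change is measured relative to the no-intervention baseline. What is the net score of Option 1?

Baseline:
  E = 35
  A = 96
  G = -35 + 5·35 − 96 = 44
  S = 66 − 96 = -30
  C = -50 − 2·96 + 44 + 2·(-30) = -258
Option 1 (E + 40):
  E = 35 + 40 = 75
  A = 96
  G = -35 + 5·75 − 96 = 244
  S = 66 − 96 = -30
  C = -50 − 2·96 + 244 + 2·(-30) = -58
ΔC = -58 − (-258) = 200; ΔS = -30 − (-30) = 0
Score = 3·200 + 3·0 = 600

600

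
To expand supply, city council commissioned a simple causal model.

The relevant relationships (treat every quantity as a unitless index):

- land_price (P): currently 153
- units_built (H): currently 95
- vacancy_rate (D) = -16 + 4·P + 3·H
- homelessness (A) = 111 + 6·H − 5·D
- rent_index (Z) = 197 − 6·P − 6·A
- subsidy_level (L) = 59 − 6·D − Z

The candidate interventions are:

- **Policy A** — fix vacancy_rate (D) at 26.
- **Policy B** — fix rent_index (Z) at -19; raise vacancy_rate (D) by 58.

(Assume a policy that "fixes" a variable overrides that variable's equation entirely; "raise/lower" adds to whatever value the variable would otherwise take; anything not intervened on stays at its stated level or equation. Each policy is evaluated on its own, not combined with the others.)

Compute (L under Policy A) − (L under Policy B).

9486

Policy A (D := 26):
  P = 153
  H = 95
  D = 26
  A = 111 + 6·95 − 5·26 = 551
  Z = 197 − 6·153 − 6·551 = -4027
  L = 59 − 6·26 − (-4027) = 3930
Policy B (Z := -19, D + 58):
  P = 153
  H = 95
  D = -16 + 4·153 + 3·95 (+58 from intervention) = 939
  A = 111 + 6·95 − 5·939 = -4014
  Z = -19
  L = 59 − 6·939 − (-19) = -5556
L: 3930 − (-5556) = 9486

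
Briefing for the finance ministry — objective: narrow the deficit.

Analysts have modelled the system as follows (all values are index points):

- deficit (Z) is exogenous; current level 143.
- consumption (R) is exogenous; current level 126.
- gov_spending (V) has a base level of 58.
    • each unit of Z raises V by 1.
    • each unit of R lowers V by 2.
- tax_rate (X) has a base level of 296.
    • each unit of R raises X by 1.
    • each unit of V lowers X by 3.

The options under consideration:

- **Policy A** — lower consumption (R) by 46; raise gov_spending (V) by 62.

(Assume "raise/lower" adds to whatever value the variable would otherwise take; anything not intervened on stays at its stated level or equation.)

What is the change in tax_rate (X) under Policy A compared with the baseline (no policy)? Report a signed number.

-508

Baseline:
  Z = 143
  R = 126
  V = 58 + 143 − 2·126 = -51
  X = 296 + 126 − 3·(-51) = 575
Policy A (R − 46, V + 62):
  Z = 143
  R = 126 − 46 = 80
  V = 58 + 143 − 2·80 (+62 from intervention) = 103
  X = 296 + 80 − 3·103 = 67
Change in X: 67 − 575 = -508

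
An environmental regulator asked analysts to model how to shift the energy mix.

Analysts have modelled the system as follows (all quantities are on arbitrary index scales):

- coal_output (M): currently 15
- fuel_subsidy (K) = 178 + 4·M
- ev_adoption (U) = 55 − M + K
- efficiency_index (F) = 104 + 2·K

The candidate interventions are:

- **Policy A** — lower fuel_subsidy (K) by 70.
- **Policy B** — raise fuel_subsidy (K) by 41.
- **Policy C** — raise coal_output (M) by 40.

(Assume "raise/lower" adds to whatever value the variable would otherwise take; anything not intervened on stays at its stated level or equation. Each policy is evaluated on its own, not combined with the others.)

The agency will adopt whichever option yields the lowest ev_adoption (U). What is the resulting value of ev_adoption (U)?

Policy A (K − 70):
  M = 15
  K = 178 + 4·15 (−70 from intervention) = 168
  U = 55 − 15 + 168 = 208
Policy B (K + 41):
  M = 15
  K = 178 + 4·15 (+41 from intervention) = 279
  U = 55 − 15 + 279 = 319
Policy C (M + 40):
  M = 15 + 40 = 55
  K = 178 + 4·55 = 398
  U = 55 − 55 + 398 = 398
Comparing — Policy A: U=208, Policy B: U=319, Policy C: U=398. Lowest is 208 (Policy A).

208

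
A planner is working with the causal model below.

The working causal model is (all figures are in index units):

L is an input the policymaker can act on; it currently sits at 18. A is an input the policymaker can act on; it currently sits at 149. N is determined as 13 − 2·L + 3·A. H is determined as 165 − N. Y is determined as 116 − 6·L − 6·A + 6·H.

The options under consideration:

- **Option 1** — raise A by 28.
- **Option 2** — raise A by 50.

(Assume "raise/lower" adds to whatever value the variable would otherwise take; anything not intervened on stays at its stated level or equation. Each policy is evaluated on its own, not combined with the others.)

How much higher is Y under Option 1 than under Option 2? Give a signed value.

Option 1 (A + 28):
  L = 18
  A = 149 + 28 = 177
  N = 13 − 2·18 + 3·177 = 508
  H = 165 − 508 = -343
  Y = 116 − 6·18 − 6·177 + 6·(-343) = -3112
Option 2 (A + 50):
  L = 18
  A = 149 + 50 = 199
  N = 13 − 2·18 + 3·199 = 574
  H = 165 − 574 = -409
  Y = 116 − 6·18 − 6·199 + 6·(-409) = -3640
Y: -3112 − (-3640) = 528

528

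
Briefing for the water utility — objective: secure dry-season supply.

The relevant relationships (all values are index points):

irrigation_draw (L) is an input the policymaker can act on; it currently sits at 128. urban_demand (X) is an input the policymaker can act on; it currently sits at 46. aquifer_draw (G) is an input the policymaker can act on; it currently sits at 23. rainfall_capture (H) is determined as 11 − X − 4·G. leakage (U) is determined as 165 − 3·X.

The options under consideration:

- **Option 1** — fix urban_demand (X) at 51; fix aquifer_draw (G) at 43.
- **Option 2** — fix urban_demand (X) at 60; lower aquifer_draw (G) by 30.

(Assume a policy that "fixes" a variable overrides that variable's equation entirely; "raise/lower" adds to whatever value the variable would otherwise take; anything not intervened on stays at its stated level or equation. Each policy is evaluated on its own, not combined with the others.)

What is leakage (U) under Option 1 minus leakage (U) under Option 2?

Option 1 (X := 51, G := 43):
  X = 51
  U = 165 − 3·51 = 12
Option 2 (X := 60, G − 30):
  X = 60
  U = 165 − 3·60 = -15
U: 12 − (-15) = 27

27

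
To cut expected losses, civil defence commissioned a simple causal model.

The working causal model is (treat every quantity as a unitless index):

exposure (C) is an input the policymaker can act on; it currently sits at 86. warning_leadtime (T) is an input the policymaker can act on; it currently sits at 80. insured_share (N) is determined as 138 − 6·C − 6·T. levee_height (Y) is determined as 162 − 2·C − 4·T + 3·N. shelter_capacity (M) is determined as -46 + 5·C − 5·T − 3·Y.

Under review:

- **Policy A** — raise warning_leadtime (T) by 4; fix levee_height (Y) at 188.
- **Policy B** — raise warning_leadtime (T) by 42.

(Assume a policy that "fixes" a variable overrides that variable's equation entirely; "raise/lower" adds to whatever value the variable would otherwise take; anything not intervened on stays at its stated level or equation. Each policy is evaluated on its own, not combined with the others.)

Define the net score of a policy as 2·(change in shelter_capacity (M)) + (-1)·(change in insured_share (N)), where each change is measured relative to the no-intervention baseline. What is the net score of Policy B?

Baseline:
  C = 86
  T = 80
  N = 138 − 6·86 − 6·80 = -858
  Y = 162 − 2·86 − 4·80 + 3·(-858) = -2904
  M = -46 + 5·86 − 5·80 − 3·(-2904) = 8696
Policy B (T + 42):
  C = 86
  T = 80 + 42 = 122
  N = 138 − 6·86 − 6·122 = -1110
  Y = 162 − 2·86 − 4·122 + 3·(-1110) = -3828
  M = -46 + 5·86 − 5·122 − 3·(-3828) = 11258
ΔM = 11258 − 8696 = 2562; ΔN = -1110 − (-858) = -252
Score = 2·2562 + (-1)·(-252) = 5376

5376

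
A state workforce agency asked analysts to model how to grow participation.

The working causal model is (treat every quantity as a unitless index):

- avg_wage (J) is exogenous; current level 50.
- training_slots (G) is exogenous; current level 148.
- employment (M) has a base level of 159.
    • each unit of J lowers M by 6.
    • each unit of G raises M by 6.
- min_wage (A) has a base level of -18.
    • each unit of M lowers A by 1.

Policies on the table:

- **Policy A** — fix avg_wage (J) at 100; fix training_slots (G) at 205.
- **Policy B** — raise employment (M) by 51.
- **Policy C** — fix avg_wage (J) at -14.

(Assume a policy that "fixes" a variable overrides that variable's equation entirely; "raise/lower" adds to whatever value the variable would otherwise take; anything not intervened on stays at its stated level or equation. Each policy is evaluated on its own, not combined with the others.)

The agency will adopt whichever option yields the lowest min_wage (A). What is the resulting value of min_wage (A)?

-1149

Policy A (J := 100, G := 205):
  J = 100
  G = 205
  M = 159 − 6·100 + 6·205 = 789
  A = -18 − 789 = -807
Policy B (M + 51):
  J = 50
  G = 148
  M = 159 − 6·50 + 6·148 (+51 from intervention) = 798
  A = -18 − 798 = -816
Policy C (J := -14):
  J = -14
  G = 148
  M = 159 − 6·(-14) + 6·148 = 1131
  A = -18 − 1131 = -1149
Comparing — Policy A: A=-807, Policy B: A=-816, Policy C: A=-1149. Lowest is -1149 (Policy C).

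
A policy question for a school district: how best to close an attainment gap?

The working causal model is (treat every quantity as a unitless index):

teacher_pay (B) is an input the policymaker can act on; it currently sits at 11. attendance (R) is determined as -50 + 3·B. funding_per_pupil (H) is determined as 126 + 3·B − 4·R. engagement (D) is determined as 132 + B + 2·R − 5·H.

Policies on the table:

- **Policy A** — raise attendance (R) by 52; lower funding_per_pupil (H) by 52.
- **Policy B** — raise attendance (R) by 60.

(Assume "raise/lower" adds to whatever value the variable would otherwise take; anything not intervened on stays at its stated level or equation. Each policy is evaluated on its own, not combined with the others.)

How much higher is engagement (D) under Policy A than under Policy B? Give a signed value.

84

Policy A (R + 52, H − 52):
  B = 11
  R = -50 + 3·11 (+52 from intervention) = 35
  H = 126 + 3·11 − 4·35 (−52 from intervention) = -33
  D = 132 + 11 + 2·35 − 5·(-33) = 378
Policy B (R + 60):
  B = 11
  R = -50 + 3·11 (+60 from intervention) = 43
  H = 126 + 3·11 − 4·43 = -13
  D = 132 + 11 + 2·43 − 5·(-13) = 294
D: 378 − 294 = 84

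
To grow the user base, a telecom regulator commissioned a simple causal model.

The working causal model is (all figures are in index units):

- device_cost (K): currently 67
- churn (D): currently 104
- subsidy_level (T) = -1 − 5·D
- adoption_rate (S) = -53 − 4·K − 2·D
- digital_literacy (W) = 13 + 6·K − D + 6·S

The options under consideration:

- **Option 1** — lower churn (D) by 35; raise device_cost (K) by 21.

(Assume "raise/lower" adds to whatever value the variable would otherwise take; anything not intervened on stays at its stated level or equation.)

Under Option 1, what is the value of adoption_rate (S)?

-543

Option 1 (D − 35, K + 21):
  K = 67 + 21 = 88
  D = 104 − 35 = 69
  S = -53 − 4·88 − 2·69 = -543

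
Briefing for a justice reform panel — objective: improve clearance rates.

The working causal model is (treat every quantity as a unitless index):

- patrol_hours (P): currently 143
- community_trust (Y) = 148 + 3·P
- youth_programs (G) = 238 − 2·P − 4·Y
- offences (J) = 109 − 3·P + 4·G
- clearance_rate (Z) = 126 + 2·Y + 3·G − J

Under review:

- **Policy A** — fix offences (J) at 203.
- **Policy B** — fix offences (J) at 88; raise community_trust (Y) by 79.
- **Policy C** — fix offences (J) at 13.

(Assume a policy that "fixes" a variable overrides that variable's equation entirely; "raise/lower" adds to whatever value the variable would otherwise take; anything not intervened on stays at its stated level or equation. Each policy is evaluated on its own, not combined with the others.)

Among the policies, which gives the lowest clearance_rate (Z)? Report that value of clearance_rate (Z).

Policy A (J := 203):
  P = 143
  Y = 148 + 3·143 = 577
  G = 238 − 2·143 − 4·577 = -2356
  J = 203
  Z = 126 + 2·577 + 3·(-2356) − 203 = -5991
Policy B (J := 88, Y + 79):
  P = 143
  Y = 148 + 3·143 (+79 from intervention) = 656
  G = 238 − 2·143 − 4·656 = -2672
  J = 88
  Z = 126 + 2·656 + 3·(-2672) − 88 = -6666
Policy C (J := 13):
  P = 143
  Y = 148 + 3·143 = 577
  G = 238 − 2·143 − 4·577 = -2356
  J = 13
  Z = 126 + 2·577 + 3·(-2356) − 13 = -5801
Comparing — Policy A: Z=-5991, Policy B: Z=-6666, Policy C: Z=-5801. Lowest is -6666 (Policy B).

-6666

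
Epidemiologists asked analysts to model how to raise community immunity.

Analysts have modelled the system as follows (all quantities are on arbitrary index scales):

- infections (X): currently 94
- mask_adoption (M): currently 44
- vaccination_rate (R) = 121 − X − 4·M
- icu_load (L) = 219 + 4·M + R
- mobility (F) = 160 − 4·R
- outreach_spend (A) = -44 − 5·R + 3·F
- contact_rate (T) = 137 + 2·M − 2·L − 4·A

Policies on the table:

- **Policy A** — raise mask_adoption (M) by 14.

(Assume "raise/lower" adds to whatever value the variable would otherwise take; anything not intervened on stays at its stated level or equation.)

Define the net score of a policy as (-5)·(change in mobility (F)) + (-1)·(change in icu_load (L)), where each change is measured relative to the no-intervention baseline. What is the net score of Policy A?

-1120

Baseline:
  X = 94
  M = 44
  R = 121 − 94 − 4·44 = -149
  L = 219 + 4·44 + (-149) = 246
  F = 160 − 4·(-149) = 756
Policy A (M + 14):
  X = 94
  M = 44 + 14 = 58
  R = 121 − 94 − 4·58 = -205
  L = 219 + 4·58 + (-205) = 246
  F = 160 − 4·(-205) = 980
ΔF = 980 − 756 = 224; ΔL = 246 − 246 = 0
Score = (-5)·224 + (-1)·0 = -1120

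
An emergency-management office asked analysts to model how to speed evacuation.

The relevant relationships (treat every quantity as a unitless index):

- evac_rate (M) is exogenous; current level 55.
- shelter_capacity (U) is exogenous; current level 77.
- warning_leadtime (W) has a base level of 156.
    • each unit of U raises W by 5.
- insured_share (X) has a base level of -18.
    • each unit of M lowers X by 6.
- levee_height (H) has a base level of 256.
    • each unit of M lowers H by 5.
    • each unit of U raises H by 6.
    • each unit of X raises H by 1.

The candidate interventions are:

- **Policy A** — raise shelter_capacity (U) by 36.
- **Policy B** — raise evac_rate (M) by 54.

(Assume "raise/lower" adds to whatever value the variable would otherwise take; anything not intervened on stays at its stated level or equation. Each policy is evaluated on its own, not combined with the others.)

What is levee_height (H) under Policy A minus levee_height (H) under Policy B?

810

Policy A (U + 36):
  M = 55
  U = 77 + 36 = 113
  X = -18 − 6·55 = -348
  H = 256 − 5·55 + 6·113 + (-348) = 311
Policy B (M + 54):
  M = 55 + 54 = 109
  U = 77
  X = -18 − 6·109 = -672
  H = 256 − 5·109 + 6·77 + (-672) = -499
H: 311 − (-499) = 810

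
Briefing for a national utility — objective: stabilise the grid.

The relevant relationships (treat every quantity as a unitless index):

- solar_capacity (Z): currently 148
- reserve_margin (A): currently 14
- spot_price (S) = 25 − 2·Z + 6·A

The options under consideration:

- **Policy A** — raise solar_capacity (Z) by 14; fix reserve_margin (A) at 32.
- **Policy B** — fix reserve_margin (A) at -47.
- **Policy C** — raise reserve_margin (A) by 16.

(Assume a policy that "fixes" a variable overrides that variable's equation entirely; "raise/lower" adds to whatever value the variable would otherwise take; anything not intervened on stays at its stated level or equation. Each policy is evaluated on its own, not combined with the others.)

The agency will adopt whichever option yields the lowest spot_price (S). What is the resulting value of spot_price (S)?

Policy A (Z + 14, A := 32):
  Z = 148 + 14 = 162
  A = 32
  S = 25 − 2·162 + 6·32 = -107
Policy B (A := -47):
  Z = 148
  A = -47
  S = 25 − 2·148 + 6·(-47) = -553
Policy C (A + 16):
  Z = 148
  A = 14 + 16 = 30
  S = 25 − 2·148 + 6·30 = -91
Comparing — Policy A: S=-107, Policy B: S=-553, Policy C: S=-91. Lowest is -553 (Policy B).

-553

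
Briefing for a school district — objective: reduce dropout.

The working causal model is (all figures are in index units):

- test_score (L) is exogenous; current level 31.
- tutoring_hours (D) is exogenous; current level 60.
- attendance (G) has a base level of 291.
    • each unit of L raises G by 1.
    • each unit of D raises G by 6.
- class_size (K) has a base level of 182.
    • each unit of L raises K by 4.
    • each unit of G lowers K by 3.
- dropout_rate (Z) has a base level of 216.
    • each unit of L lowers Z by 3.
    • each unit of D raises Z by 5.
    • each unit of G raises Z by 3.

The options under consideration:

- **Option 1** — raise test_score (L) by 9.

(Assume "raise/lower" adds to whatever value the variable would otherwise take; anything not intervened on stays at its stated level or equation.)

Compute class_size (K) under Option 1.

-1731

Option 1 (L + 9):
  L = 31 + 9 = 40
  D = 60
  G = 291 + 40 + 6·60 = 691
  K = 182 + 4·40 − 3·691 = -1731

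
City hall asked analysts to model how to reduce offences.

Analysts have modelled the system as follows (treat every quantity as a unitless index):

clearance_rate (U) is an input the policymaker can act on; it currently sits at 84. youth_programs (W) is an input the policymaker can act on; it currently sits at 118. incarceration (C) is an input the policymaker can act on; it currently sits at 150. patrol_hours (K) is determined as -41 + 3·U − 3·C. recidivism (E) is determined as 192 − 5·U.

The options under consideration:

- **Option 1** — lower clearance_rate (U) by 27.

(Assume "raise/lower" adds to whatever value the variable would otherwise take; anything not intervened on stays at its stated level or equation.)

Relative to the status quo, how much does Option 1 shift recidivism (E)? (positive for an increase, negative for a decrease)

135

Baseline:
  U = 84
  E = 192 − 5·84 = -228
Option 1 (U − 27):
  U = 84 − 27 = 57
  E = 192 − 5·57 = -93
Change in E: -93 − (-228) = 135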